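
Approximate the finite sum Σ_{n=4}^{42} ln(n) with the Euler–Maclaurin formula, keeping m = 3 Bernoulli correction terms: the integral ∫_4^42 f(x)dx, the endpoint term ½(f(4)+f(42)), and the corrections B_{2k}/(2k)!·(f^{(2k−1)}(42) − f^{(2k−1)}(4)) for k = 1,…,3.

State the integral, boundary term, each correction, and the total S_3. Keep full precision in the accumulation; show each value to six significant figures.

S_3 ≈ 115.980

The integral term ∫_4^42 ln(x) dx = 113.437.
Boundary: ½(f(4) + f(42)) = ½(1.38629 + 3.73767) = 2.56198.
Integral + boundary = 115.999.
Order-1 term: 1/12 · (0.0238095 − 0.250000) = -0.0188492.
Running total after k=1: 115.980.
Order-2 term: −1/720 · (2.69949e-05 − 0.0312500) = 4.33653e-05.
Running total after k=2: 115.980.
Order-3 term: 1/30240 · (1.83639e-07 − 0.0234375) = -7.75044e-07.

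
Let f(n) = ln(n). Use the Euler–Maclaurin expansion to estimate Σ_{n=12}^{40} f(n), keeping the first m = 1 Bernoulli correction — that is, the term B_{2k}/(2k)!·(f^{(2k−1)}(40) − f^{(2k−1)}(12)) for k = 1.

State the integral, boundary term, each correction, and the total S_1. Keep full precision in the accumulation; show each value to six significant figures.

S_1 ≈ 92.8183

Integral: ∫_12^40 ln(x) dx = 89.7363.
Boundary: ½(f(12) + f(40)) = ½(2.48491 + 3.68888) = 3.08689.
So far: 92.8232.
k=1: B_{2}/(2)! × [f^{(1)}(40) − f^{(1)}(12)] = 1/12 × (0.0250000 − 0.0833333) = -0.00486111.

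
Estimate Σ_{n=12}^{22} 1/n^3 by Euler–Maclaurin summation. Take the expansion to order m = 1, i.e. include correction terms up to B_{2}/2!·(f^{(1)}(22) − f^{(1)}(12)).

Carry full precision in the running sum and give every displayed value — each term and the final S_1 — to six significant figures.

Integral: ∫_12^22 1/x^3 dx = 0.00243916.
½[f(12) + f(22)] = ½[0.000578704 + 9.39144e-05] = 0.000336309.
So far: 0.00277547.
Correction k=1: B_{2}/2! · (f^{(1)}(22) − f^{(1)}(12)) = 1/12 · (-1.28065e-05 − (-0.000144676)) = 1.09891e-05.

S_1 ≈ 0.00278646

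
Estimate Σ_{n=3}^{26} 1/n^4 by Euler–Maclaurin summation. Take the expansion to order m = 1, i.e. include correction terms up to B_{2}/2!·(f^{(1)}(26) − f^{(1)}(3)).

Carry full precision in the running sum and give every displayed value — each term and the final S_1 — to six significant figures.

∫_3^26 1/x^4 dx evaluates to 0.0123267.
Boundary: ½(f(3) + f(26)) = ½(0.0123457 + 2.18830e-06) = 0.00617393.
So far: 0.0185006.
Correction k=1: B_{2}/2! · (f^{(1)}(26) − f^{(1)}(3)) = 1/12 · (-3.36661e-07 − (-0.0164609)) = 0.00137171.

S_1 ≈ 0.0198724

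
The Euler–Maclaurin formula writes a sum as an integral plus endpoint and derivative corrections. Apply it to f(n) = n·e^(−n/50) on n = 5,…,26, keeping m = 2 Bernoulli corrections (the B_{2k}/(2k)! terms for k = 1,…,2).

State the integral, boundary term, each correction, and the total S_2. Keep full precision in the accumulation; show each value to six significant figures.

The integral term ∫_5^26 x·e^(−x/50) dx = 229.125.
Boundary: ½(f(5) + f(26)) = ½(4.52419 + 15.4575) = 9.99086.
Integral + boundary = 239.116.
k=1: B_{2}/(2)! × [f^{(1)}(26) − f^{(1)}(5)] = 1/12 × (0.285370 − 0.814354) = -0.0440820.
Partial sum through k=1: 239.072.
k=2: B_{4}/(4)! × [f^{(3)}(26) − f^{(3)}(5)] = −1/720 × (0.000589764 − 0.00104961) = 6.38676e-07.

S_2 ≈ 239.072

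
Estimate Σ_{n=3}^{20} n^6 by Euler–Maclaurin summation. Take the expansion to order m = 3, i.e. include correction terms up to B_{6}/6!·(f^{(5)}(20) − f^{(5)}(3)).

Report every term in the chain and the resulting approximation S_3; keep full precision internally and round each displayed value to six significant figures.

The integral term ∫_3^20 x^6 dx = 1.82857e+08.
Boundary: ½(f(3) + f(20)) = ½(729.000 + 6.40000e+07) = 3.20004e+07.
So far: 2.14857e+08.
Order-1 term: 1/12 · (1.92000e+07 − 1458.00) = 1.59988e+06.
Partial sum through k=1: 2.16457e+08.
Order-2 term: −1/720 · (960000 − 3240.00) = -1328.83.
Partial sum through k=2: 2.16456e+08.
Order-3 term: 1/30240 · (14400.0 − 2160.00) = 0.404762.

S_3 ≈ 2.16456e+08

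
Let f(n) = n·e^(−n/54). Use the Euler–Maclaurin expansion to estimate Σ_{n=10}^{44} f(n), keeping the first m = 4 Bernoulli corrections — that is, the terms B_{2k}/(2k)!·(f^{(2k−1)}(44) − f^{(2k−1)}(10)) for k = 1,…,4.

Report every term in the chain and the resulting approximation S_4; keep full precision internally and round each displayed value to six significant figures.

The integral term ∫_10^44 x·e^(−x/54) dx = 528.883.
½[f(10) + f(44)] = ½[8.30950 + 19.4797] = 13.8946.
So far: 542.778.
Correction k=1: B_{2}/2! · (f^{(1)}(44) − f^{(1)}(10)) = 1/12 · (0.0819854 − 0.677071) = -0.0495904.
Running total after k=1: 542.728.
Correction k=2: B_{4}/4! · (f^{(3)}(44) − f^{(3)}(10)) = −1/720 · (0.000331765 − 0.000802116) = 6.53265e-07.
Running total after k=2: 542.728.
Correction k=3: B_{6}/6! · (f^{(5)}(44) − f^{(5)}(10)) = 1/30240 · (2.17906e-07 − 4.70522e-07) = -8.35368e-12.
Running total after k=3: 542.728.
Correction k=4: B_{8}/8! · (f^{(7)}(44) − f^{(7)}(10)) = −1/1209600 · (1.10439e-10 − 2.28384e-10) = 9.75082e-17.

S_4 ≈ 542.728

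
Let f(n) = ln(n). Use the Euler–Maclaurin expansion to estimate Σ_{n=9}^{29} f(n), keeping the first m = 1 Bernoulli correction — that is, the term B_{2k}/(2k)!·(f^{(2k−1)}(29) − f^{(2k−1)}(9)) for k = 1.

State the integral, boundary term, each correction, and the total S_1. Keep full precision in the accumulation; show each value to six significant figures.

The integral term ∫_9^29 ln(x) dx = 57.8766.
Endpoint term: (f(9) + f(29))/2 = (2.19722 + 3.36730)/2 = 2.78226.
Running total after boundary: 60.6588.
k=1: B_{2}/(2)! × [f^{(1)}(29) − f^{(1)}(9)] = 1/12 × (0.0344828 − 0.111111) = -0.00638570.

S_1 ≈ 60.6524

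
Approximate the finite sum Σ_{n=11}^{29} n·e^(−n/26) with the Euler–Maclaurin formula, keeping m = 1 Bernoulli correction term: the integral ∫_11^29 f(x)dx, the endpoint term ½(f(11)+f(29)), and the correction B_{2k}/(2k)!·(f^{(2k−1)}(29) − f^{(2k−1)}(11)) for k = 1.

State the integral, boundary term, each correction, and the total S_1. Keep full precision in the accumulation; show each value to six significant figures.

Integral: ∫_11^29 x·e^(−x/26) dx = 161.399.
Endpoint term: (f(11) + f(29))/2 = (7.20531 + 9.50589)/2 = 8.35560.
Integral + boundary = 169.754.
k=1: B_{2}/(2)! × [f^{(1)}(29) − f^{(1)}(11)] = 1/12 × (-0.0378218 − 0.377901) = -0.0346436.

S_1 ≈ 169.720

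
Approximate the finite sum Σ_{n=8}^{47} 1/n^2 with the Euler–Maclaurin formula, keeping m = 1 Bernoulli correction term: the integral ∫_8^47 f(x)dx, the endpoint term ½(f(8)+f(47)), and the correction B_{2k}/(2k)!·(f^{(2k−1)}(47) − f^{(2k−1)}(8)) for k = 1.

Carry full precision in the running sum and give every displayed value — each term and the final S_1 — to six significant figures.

∫_8^47 1/x^2 dx evaluates to 0.103723.
½[f(8) + f(47)] = ½[0.0156250 + 0.000452694] = 0.00803885.
So far: 0.111762.
k=1: B_{2}/(2)! × [f^{(1)}(47) − f^{(1)}(8)] = 1/12 × (-1.92636e-05 − (-0.00390625)) = 0.000323916.

S_1 ≈ 0.112086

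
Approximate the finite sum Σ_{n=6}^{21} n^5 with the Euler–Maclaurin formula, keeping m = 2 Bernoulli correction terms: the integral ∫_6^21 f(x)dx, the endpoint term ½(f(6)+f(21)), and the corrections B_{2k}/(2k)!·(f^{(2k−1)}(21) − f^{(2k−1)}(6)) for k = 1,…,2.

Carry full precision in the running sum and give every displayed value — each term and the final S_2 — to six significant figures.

Integral: ∫_6^21 x^5 dx = 1.42866e+07.
Boundary: ½(f(6) + f(21)) = ½(7776.00 + 4.08410e+06) = 2.04594e+06.
Running total after boundary: 1.63325e+07.
Order-1 term: 1/12 · (972405 − 6480.00) = 80493.8.
After k=1: 1.64130e+07.
Order-2 term: −1/720 · (26460.0 − 2160.00) = -33.7500.

S_2 ≈ 1.64130e+07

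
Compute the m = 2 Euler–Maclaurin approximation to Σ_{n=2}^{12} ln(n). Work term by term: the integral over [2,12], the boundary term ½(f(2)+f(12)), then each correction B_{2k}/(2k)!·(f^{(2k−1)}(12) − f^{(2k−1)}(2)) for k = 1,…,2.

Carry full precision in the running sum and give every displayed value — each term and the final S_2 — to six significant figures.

The integral term ∫_2^12 ln(x) dx = 18.4326.
Endpoint term: (f(2) + f(12))/2 = (0.693147 + 2.48491)/2 = 1.58903.
Integral + boundary = 20.0216.
k=1: B_{2}/(2)! × [f^{(1)}(12) − f^{(1)}(2)] = 1/12 × (0.0833333 − 0.500000) = -0.0347222.
Partial sum through k=1: 19.9869.
k=2: B_{4}/(4)! × [f^{(3)}(12) − f^{(3)}(2)] = −1/720 × (0.00115741 − 0.250000) = 0.000345615.

S_2 ≈ 19.9872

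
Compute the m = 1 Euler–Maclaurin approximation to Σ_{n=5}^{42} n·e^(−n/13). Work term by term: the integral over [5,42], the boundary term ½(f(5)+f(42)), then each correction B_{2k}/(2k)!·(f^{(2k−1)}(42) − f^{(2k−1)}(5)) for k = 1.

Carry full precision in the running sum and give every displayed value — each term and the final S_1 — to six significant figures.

S_1 ≈ 133.514

Integral: ∫_5^42 x·e^(−x/13) dx = 131.025.
Endpoint term: (f(5) + f(42))/2 = (3.40356 + 1.66014)/2 = 2.53185.
So far: 133.557.
Correction k=1: B_{2}/2! · (f^{(1)}(42) − f^{(1)}(5)) = 1/12 · (-0.0881758 − 0.418900) = -0.0422563.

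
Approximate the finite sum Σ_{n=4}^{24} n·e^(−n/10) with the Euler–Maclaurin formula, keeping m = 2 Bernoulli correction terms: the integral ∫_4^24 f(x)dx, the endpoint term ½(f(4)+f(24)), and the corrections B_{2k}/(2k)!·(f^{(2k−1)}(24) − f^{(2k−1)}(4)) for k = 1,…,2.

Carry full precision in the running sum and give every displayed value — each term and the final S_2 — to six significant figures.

S_2 ≈ 65.3859

Integral: ∫_4^24 x·e^(−x/10) dx = 63.0007.
½[f(4) + f(24)] = ½[2.68128 + 2.17723] = 2.42926.
So far: 65.4300.
k=1: B_{2}/(2)! × [f^{(1)}(24) − f^{(1)}(4)] = 1/12 × (-0.127005 − 0.402192) = -0.0440998.
Running total after k=1: 65.3859.
k=2: B_{4}/(4)! × [f^{(3)}(24) − f^{(3)}(4)] = −1/720 × (0.000544308 − 0.0174283) = 2.34500e-05.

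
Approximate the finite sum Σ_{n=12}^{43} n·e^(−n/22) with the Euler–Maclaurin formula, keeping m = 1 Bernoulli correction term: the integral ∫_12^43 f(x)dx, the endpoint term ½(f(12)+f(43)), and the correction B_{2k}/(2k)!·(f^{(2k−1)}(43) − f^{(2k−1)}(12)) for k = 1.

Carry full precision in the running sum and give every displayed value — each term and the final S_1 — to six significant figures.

S_1 ≈ 237.485

∫_12^43 x·e^(−x/22) dx evaluates to 230.995.
½[f(12) + f(43)] = ½[6.95494 + 6.09004] = 6.52249.
Integral + boundary = 237.518.
Correction k=1: B_{2}/2! · (f^{(1)}(43) − f^{(1)}(12)) = 1/12 · (-0.135191 − 0.263445) = -0.0332197.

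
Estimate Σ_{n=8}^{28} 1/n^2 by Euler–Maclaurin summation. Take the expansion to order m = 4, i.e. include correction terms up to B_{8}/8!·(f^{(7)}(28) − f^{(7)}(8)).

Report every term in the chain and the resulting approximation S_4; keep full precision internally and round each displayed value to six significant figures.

S_4 ≈ 0.0980529

The integral term ∫_8^28 1/x^2 dx = 0.0892857.
Boundary: ½(f(8) + f(28)) = ½(0.0156250 + 0.00127551) = 0.00845026.
Running total after boundary: 0.0977360.
Correction k=1: B_{2}/2! · (f^{(1)}(28) − f^{(1)}(8)) = 1/12 · (-9.11079e-05 − (-0.00390625)) = 0.000317929.
After k=1: 0.0980539.
Correction k=2: B_{4}/4! · (f^{(3)}(28) − f^{(3)}(8)) = −1/720 · (-1.39451e-06 − (-0.000732422)) = -1.01532e-06.
After k=2: 0.0980529.
Correction k=3: B_{6}/6! · (f^{(5)}(28) − f^{(5)}(8)) = 1/30240 · (-5.33613e-08 − (-0.000343323)) = 1.13515e-08.
After k=3: 0.0980529.
Correction k=4: B_{8}/8! · (f^{(7)}(28) − f^{(7)}(8)) = −1/1209600 · (-3.81152e-09 − (-0.000300407)) = -2.48350e-10.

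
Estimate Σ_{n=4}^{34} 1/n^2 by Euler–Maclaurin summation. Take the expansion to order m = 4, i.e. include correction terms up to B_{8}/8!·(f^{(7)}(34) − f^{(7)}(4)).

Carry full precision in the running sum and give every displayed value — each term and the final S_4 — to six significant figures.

The integral term ∫_4^34 1/x^2 dx = 0.220588.
Endpoint term: (f(4) + f(34))/2 = (0.0625000 + 0.000865052)/2 = 0.0316825.
So far: 0.252271.
Correction k=1: B_{2}/2! · (f^{(1)}(34) − f^{(1)}(4)) = 1/12 · (-5.08854e-05 − (-0.0312500)) = 0.00259993.
After k=1: 0.254871.
Correction k=2: B_{4}/4! · (f^{(3)}(34) − f^{(3)}(4)) = −1/720 · (-5.28222e-07 − (-0.0234375)) = -3.25513e-05.
After k=2: 0.254838.
Correction k=3: B_{6}/6! · (f^{(5)}(34) − f^{(5)}(4)) = 1/30240 · (-1.37082e-08 − (-0.0439453)) = 1.45322e-06.
After k=3: 0.254840.
Correction k=4: B_{8}/8! · (f^{(7)}(34) − f^{(7)}(4)) = −1/1209600 · (-6.64065e-10 − (-0.153809)) = -1.27157e-07.

S_4 ≈ 0.254839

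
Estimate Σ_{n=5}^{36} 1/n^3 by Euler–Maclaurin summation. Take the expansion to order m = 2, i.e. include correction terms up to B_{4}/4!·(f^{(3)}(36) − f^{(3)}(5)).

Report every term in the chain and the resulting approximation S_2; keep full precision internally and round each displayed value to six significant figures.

Integral: ∫_5^36 1/x^3 dx = 0.0196142.
½[f(5) + f(36)] = ½[0.00800000 + 2.14335e-05] = 0.00401072.
Integral + boundary = 0.0236249.
Correction k=1: B_{2}/2! · (f^{(1)}(36) − f^{(1)}(5)) = 1/12 · (-1.78612e-06 − (-0.00480000)) = 0.000399851.
After k=1: 0.0240248.
Correction k=2: B_{4}/4! · (f^{(3)}(36) − f^{(3)}(5)) = −1/720 · (-2.75636e-08 − (-0.00384000)) = -5.33330e-06.

S_2 ≈ 0.0240194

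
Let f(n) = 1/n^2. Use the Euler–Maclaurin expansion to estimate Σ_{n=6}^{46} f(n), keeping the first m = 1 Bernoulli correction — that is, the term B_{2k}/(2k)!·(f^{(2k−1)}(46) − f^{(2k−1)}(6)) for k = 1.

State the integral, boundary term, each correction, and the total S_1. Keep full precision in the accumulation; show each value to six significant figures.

S_1 ≈ 0.159823

The integral term ∫_6^46 1/x^2 dx = 0.144928.
Boundary: ½(f(6) + f(46)) = ½(0.0277778 + 0.000472590) = 0.0141252.
Integral + boundary = 0.159053.
Correction k=1: B_{2}/2! · (f^{(1)}(46) − f^{(1)}(6)) = 1/12 · (-2.05474e-05 − (-0.00925926)) = 0.000769893.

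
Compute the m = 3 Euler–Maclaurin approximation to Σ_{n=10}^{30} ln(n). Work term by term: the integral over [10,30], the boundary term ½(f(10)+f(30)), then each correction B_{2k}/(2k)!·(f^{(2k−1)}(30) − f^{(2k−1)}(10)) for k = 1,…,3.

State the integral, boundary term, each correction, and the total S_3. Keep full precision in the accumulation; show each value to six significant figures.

Integral: ∫_10^30 ln(x) dx = 59.0101.
Endpoint term: (f(10) + f(30))/2 = (2.30259 + 3.40120)/2 = 2.85189.
So far: 61.8620.
Correction k=1: B_{2}/2! · (f^{(1)}(30) − f^{(1)}(10)) = 1/12 · (0.0333333 − 0.100000) = -0.00555556.
Partial sum through k=1: 61.8564.
Correction k=2: B_{4}/4! · (f^{(3)}(30) − f^{(3)}(10)) = −1/720 · (7.40741e-05 − 0.00200000) = 2.67490e-06.
Partial sum through k=2: 61.8564.
Correction k=3: B_{6}/6! · (f^{(5)}(30) − f^{(5)}(10)) = 1/30240 · (9.87654e-07 − 0.000240000) = -7.90385e-09.

S_3 ≈ 61.8564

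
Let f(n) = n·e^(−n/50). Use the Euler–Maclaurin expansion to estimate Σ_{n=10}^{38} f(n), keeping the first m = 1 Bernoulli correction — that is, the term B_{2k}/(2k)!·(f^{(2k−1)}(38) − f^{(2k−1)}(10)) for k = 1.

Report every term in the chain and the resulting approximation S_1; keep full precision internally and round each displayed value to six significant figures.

S_1 ≈ 411.394

∫_10^38 x·e^(−x/50) dx evaluates to 398.460.
Endpoint term: (f(10) + f(38))/2 = (8.18731 + 17.7713)/2 = 12.9793.
Integral + boundary = 411.439.
k=1: B_{2}/(2)! × [f^{(1)}(38) − f^{(1)}(10)] = 1/12 × (0.112240 − 0.654985) = -0.0452287.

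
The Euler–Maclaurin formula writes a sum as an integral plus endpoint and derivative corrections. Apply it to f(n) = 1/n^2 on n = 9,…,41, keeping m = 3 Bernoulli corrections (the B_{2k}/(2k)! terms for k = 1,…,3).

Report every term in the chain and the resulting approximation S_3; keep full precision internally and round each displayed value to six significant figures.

S_3 ≈ 0.0934168

Integral: ∫_9^41 1/x^2 dx = 0.0867209.
½[f(9) + f(41)] = ½[0.0123457 + 0.000594884] = 0.00647028.
Running total after boundary: 0.0931911.
k=1: B_{2}/(2)! × [f^{(1)}(41) − f^{(1)}(9)] = 1/12 × (-2.90187e-05 − (-0.00274348)) = 0.000226205.
Partial sum through k=1: 0.0934174.
k=2: B_{4}/(4)! × [f^{(3)}(41) − f^{(3)}(9)] = −1/720 × (-2.07153e-07 − (-0.000406442)) = -5.64215e-07.
Partial sum through k=2: 0.0934168.
k=3: B_{6}/(6)! × [f^{(5)}(41) − f^{(5)}(9)] = 1/30240 × (-3.69697e-09 − (-0.000150534)) = 4.97786e-09.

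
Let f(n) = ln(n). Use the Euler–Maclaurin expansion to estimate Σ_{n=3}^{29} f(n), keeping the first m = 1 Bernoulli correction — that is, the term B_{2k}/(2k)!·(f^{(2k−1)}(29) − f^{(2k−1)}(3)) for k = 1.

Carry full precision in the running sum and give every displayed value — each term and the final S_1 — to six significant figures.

∫_3^29 ln(x) dx evaluates to 68.3557.
Boundary: ½(f(3) + f(29)) = ½(1.09861 + 3.36730) = 2.23295.
Running total after boundary: 70.5887.
Correction k=1: B_{2}/2! · (f^{(1)}(29) − f^{(1)}(3)) = 1/12 · (0.0344828 − 0.333333) = -0.0249042.

S_1 ≈ 70.5638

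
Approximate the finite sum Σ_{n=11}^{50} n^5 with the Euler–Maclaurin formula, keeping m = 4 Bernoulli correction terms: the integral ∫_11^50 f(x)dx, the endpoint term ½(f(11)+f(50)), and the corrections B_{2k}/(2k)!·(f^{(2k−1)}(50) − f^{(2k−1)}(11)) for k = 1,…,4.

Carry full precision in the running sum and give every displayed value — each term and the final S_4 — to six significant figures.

Integral: ∫_11^50 x^5 dx = 2.60387e+09.
Boundary: ½(f(11) + f(50)) = ½(161051 + 3.12500e+08) = 1.56331e+08.
Integral + boundary = 2.76020e+09.
k=1: B_{2}/(2)! × [f^{(1)}(50) − f^{(1)}(11)] = 1/12 × (3.12500e+07 − 73205.0) = 2.59807e+06.
After k=1: 2.76280e+09.
k=2: B_{4}/(4)! × [f^{(3)}(50) − f^{(3)}(11)] = −1/720 × (150000 − 7260.00) = -198.250.
After k=2: 2.76280e+09.
k=3: B_{6}/(6)! × [f^{(5)}(50) − f^{(5)}(11)] = 1/30240 × (120.000 − 120.000) = 0.00000.
After k=3: 2.76280e+09.
k=4: B_{8}/(8)! × [f^{(7)}(50) − f^{(7)}(11)] = −1/1209600 × (0.00000 − 0.00000) = 0.00000.

S_4 ≈ 2.76280e+09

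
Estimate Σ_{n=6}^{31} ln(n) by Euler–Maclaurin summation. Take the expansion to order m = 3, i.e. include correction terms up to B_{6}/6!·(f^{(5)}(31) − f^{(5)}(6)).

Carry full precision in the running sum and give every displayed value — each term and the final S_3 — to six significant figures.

Integral: ∫_6^31 ln(x) dx = 70.7030.
½[f(6) + f(31)] = ½[1.79176 + 3.43399] = 2.61287.
Integral + boundary = 73.3159.
Order-1 term: 1/12 · (0.0322581 − 0.166667) = -0.0112007.
Running total after k=1: 73.3047.
Order-2 term: −1/720 · (6.71344e-05 − 0.00925926) = 1.27668e-05.
Running total after k=2: 73.3047.
Order-3 term: 1/30240 · (8.38306e-07 − 0.00308642) = -1.02036e-07.

S_3 ≈ 73.3047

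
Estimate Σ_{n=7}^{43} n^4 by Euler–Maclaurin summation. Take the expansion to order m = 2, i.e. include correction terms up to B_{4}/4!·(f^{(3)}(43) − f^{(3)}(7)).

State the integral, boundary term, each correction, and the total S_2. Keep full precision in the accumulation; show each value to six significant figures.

S_2 ≈ 3.11353e+07

∫_7^43 x^4 dx evaluates to 2.93983e+07.
Boundary: ½(f(7) + f(43)) = ½(2401.00 + 3.41880e+06) = 1.71060e+06.
Running total after boundary: 3.11089e+07.
Order-1 term: 1/12 · (318028 − 1372.00) = 26388.0.
Running total after k=1: 3.11353e+07.
Order-2 term: −1/720 · (1032.00 − 168.000) = -1.20000.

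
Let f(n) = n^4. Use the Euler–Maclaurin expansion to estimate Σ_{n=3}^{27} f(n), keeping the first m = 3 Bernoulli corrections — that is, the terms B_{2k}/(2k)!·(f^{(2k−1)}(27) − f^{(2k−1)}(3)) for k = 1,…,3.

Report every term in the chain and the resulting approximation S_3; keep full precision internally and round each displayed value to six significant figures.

The integral term ∫_3^27 x^4 dx = 2.86973e+06.
½[f(3) + f(27)] = ½[81.0000 + 531441] = 265761.
Integral + boundary = 3.13549e+06.
Correction k=1: B_{2}/2! · (f^{(1)}(27) − f^{(1)}(3)) = 1/12 · (78732.0 − 108.000) = 6552.00.
Partial sum through k=1: 3.14205e+06.
Correction k=2: B_{4}/4! · (f^{(3)}(27) − f^{(3)}(3)) = −1/720 · (648.000 − 72.0000) = -0.800000.
Partial sum through k=2: 3.14204e+06.
Correction k=3: B_{6}/6! · (f^{(5)}(27) − f^{(5)}(3)) = 1/30240 · (0.00000 − 0.00000) = 0.00000.

S_3 ≈ 3.14204e+06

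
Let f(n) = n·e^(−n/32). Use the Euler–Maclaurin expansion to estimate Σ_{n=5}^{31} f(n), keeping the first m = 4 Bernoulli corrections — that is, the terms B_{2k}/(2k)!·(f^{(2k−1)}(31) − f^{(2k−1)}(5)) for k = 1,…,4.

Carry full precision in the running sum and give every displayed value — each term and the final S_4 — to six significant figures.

S_4 ≈ 255.504

Integral: ∫_5^31 x·e^(−x/32) dx = 247.542.
½[f(5) + f(31)] = ½[4.27673 + 11.7663] = 8.02150.
Integral + boundary = 255.563.
k=1: B_{2}/(2)! × [f^{(1)}(31) − f^{(1)}(5)] = 1/12 × (0.0118612 − 0.721698) = -0.0591530.
Partial sum through k=1: 255.504.
k=2: B_{4}/(4)! × [f^{(3)}(31) − f^{(3)}(5)] = −1/720 × (0.000752906 − 0.00237538) = 2.25344e-06.
Partial sum through k=2: 255.504.
k=3: B_{6}/(6)! × [f^{(5)}(31) − f^{(5)}(5)] = 1/30240 × (1.45921e-06 − 3.95115e-06) = -8.24054e-11.
Partial sum through k=3: 255.504.
k=4: B_{8}/(8)! × [f^{(7)}(31) − f^{(7)}(5)] = −1/1209600 × (2.13199e-09 − 5.45175e-09) = 2.74451e-15.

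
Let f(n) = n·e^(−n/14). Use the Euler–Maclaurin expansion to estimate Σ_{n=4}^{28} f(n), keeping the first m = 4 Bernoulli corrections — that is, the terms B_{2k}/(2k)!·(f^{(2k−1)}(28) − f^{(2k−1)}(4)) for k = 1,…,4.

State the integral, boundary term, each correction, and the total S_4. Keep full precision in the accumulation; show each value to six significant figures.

S_4 ≈ 113.137

Integral: ∫_4^28 x·e^(−x/14) dx = 109.795.
Endpoint term: (f(4) + f(28))/2 = (3.00591 + 3.78939)/2 = 3.39765.
Running total after boundary: 113.193.
k=1: B_{2}/(2)! × [f^{(1)}(28) − f^{(1)}(4)] = 1/12 × (-0.135335 − 0.536769) = -0.0560087.
Partial sum through k=1: 113.137.
k=2: B_{4}/(4)! × [f^{(3)}(28) − f^{(3)}(4)] = −1/720 × (0.000690486 − 0.0104068) = 1.34948e-05.
Partial sum through k=2: 113.137.
k=3: B_{6}/(6)! × [f^{(5)}(28) − f^{(5)}(4)] = 1/30240 × (1.05687e-05 − 9.22188e-05) = -2.70007e-09.
Partial sum through k=3: 113.137.
k=4: B_{8}/(8)! × [f^{(7)}(28) − f^{(7)}(4)] = −1/1209600 × (8.98696e-08 − 6.70112e-07) = 4.79698e-13.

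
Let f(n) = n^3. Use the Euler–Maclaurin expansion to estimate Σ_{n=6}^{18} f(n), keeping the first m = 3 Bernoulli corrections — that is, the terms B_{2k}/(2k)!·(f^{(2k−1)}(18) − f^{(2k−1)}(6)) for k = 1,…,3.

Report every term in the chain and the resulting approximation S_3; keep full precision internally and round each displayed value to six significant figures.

The integral term ∫_6^18 x^3 dx = 25920.0.
Endpoint term: (f(6) + f(18))/2 = (216.000 + 5832.00)/2 = 3024.00.
Running total after boundary: 28944.0.
Order-1 term: 1/12 · (972.000 − 108.000) = 72.0000.
Running total after k=1: 29016.0.
Order-2 term: −1/720 · (6.00000 − 6.00000) = 0.00000.
Running total after k=2: 29016.0.
Order-3 term: 1/30240 · (0.00000 − 0.00000) = 0.00000.

S_3 ≈ 29016.0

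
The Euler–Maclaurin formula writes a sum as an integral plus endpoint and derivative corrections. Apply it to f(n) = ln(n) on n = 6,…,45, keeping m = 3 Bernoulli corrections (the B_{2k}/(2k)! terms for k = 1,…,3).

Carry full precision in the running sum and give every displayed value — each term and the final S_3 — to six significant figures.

Integral: ∫_6^45 ln(x) dx = 121.549.
½[f(6) + f(45)] = ½[1.79176 + 3.80666] = 2.79921.
Integral + boundary = 124.348.
Correction k=1: B_{2}/2! · (f^{(1)}(45) − f^{(1)}(6)) = 1/12 · (0.0222222 − 0.166667) = -0.0120370.
After k=1: 124.336.
Correction k=2: B_{4}/4! · (f^{(3)}(45) − f^{(3)}(6)) = −1/720 · (2.19479e-05 − 0.00925926) = 1.28296e-05.
After k=2: 124.336.
Correction k=3: B_{6}/6! · (f^{(5)}(45) − f^{(5)}(6)) = 1/30240 · (1.30061e-07 − 0.00308642) = -1.02060e-07.

S_3 ≈ 124.336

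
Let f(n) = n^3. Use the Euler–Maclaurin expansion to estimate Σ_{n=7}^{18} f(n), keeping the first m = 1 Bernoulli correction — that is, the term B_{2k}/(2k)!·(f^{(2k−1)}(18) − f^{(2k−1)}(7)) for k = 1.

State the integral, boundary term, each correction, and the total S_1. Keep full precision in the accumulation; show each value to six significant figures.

S_1 ≈ 28800.0

The integral term ∫_7^18 x^3 dx = 25643.8.
Boundary: ½(f(7) + f(18)) = ½(343.000 + 5832.00) = 3087.50.
Running total after boundary: 28731.2.
k=1: B_{2}/(2)! × [f^{(1)}(18) − f^{(1)}(7)] = 1/12 × (972.000 − 147.000) = 68.7500.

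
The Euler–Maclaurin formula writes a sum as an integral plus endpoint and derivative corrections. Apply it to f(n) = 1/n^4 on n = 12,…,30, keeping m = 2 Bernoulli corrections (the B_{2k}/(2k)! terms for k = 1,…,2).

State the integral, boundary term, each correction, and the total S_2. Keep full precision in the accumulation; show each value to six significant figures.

S_2 ≈ 0.000206607

The integral term ∫_12^30 1/x^4 dx = 0.000180556.
Endpoint term: (f(12) + f(30))/2 = (4.82253e-05 + 1.23457e-06)/2 = 2.47299e-05.
So far: 0.000205285.
Correction k=1: B_{2}/2! · (f^{(1)}(30) − f^{(1)}(12)) = 1/12 · (-1.64609e-07 − (-1.60751e-05)) = 1.32587e-06.
After k=1: 0.000206611.
Correction k=2: B_{4}/4! · (f^{(3)}(30) − f^{(3)}(12)) = −1/720 · (-5.48697e-09 − (-3.34898e-06)) = -4.64374e-09.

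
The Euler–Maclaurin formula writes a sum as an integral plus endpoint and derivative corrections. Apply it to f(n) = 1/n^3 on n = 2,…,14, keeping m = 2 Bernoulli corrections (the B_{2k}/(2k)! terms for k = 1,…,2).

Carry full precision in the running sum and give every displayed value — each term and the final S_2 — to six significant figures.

∫_2^14 1/x^3 dx evaluates to 0.122449.
Boundary: ½(f(2) + f(14)) = ½(0.125000 + 0.000364431) = 0.0626822.
Integral + boundary = 0.185131.
k=1: B_{2}/(2)! × [f^{(1)}(14) − f^{(1)}(2)] = 1/12 × (-7.80925e-05 − (-0.187500)) = 0.0156185.
Partial sum through k=1: 0.200750.
k=2: B_{4}/(4)! × [f^{(3)}(14) − f^{(3)}(2)] = −1/720 × (-7.96862e-06 − (-0.937500)) = -0.00130207.

S_2 ≈ 0.199448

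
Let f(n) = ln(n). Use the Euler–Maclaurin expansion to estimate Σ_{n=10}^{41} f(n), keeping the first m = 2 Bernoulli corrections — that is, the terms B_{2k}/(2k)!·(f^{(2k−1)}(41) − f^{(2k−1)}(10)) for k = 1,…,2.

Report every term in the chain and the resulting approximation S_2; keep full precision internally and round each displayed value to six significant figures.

∫_10^41 ln(x) dx evaluates to 98.2306.
Boundary: ½(f(10) + f(41)) = ½(2.30259 + 3.71357) = 3.00808.
Integral + boundary = 101.239.
k=1: B_{2}/(2)! × [f^{(1)}(41) − f^{(1)}(10)] = 1/12 × (0.0243902 − 0.100000) = -0.00630081.
Running total after k=1: 101.232.
k=2: B_{4}/(4)! × [f^{(3)}(41) − f^{(3)}(10)] = −1/720 × (2.90187e-05 − 0.00200000) = 2.73747e-06.

S_2 ≈ 101.232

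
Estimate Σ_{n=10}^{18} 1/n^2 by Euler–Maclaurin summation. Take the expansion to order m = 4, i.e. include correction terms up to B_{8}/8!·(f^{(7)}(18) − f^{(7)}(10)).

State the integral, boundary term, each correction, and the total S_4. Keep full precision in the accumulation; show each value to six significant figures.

S_4 ≈ 0.0511254

Integral: ∫_10^18 1/x^2 dx = 0.0444444.
Endpoint term: (f(10) + f(18))/2 = (0.0100000 + 0.00308642)/2 = 0.00654321.
So far: 0.0509877.
Correction k=1: B_{2}/2! · (f^{(1)}(18) − f^{(1)}(10)) = 1/12 · (-0.000342936 − (-0.00200000)) = 0.000138089.
Running total after k=1: 0.0511257.
Correction k=2: B_{4}/4! · (f^{(3)}(18) − f^{(3)}(10)) = −1/720 · (-1.27013e-05 − (-0.000240000)) = -3.15693e-07.
Running total after k=2: 0.0511254.
Correction k=3: B_{6}/6! · (f^{(5)}(18) − f^{(5)}(10)) = 1/30240 · (-1.17605e-06 − (-7.20000e-05)) = 2.34206e-09.
Running total after k=3: 0.0511254.
Correction k=4: B_{8}/8! · (f^{(7)}(18) − f^{(7)}(10)) = −1/1209600 · (-2.03268e-07 − (-4.03200e-05)) = -3.31653e-11.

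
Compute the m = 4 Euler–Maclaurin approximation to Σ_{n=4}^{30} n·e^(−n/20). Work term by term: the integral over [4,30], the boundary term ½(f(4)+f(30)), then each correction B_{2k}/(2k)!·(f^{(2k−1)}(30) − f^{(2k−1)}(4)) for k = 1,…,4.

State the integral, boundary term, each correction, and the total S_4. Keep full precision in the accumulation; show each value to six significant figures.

The integral term ∫_4^30 x·e^(−x/20) dx = 169.861.
Boundary: ½(f(4) + f(30)) = ½(3.27492 + 6.69390) = 4.98441.
Running total after boundary: 174.845.
Correction k=1: B_{2}/2! · (f^{(1)}(30) − f^{(1)}(4)) = 1/12 · (-0.111565 − 0.654985) = -0.0638791.
Partial sum through k=1: 174.781.
Correction k=2: B_{4}/4! · (f^{(3)}(30) − f^{(3)}(4)) = −1/720 · (0.000836738 − 0.00573112) = 6.79775e-06.
Partial sum through k=2: 174.781.
Correction k=3: B_{6}/6! · (f^{(5)}(30) − f^{(5)}(4)) = 1/30240 · (4.88097e-06 − 2.45619e-05) = -6.50825e-10.
Partial sum through k=3: 174.781.
Correction k=4: B_{8}/8! · (f^{(7)}(30) − f^{(7)}(4)) = −1/1209600 · (1.91752e-08 − 8.69901e-08) = 5.60639e-14.

S_4 ≈ 174.781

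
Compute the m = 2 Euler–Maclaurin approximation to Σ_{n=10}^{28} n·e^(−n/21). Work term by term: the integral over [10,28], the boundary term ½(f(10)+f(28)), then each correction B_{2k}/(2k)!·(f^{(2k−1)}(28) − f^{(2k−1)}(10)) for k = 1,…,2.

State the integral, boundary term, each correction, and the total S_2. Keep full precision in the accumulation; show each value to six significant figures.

S_2 ≈ 139.886

Integral: ∫_10^28 x·e^(−x/21) dx = 133.124.
Endpoint term: (f(10) + f(28))/2 = (6.21145 + 7.38072)/2 = 6.79609.
Integral + boundary = 139.920.
Order-1 term: 1/12 · (-0.0878657 − 0.325362) = -0.0344356.
After k=1: 139.886.
Order-2 term: −1/720 · (0.000996210 − 0.00355477) = 3.55355e-06.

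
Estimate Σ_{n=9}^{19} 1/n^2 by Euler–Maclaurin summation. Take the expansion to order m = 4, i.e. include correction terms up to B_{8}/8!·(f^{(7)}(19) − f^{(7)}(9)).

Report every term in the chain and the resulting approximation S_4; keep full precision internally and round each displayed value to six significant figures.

Integral: ∫_9^19 1/x^2 dx = 0.0584795.
Boundary: ½(f(9) + f(19)) = ½(0.0123457 + 0.00277008) = 0.00755788.
So far: 0.0660374.
k=1: B_{2}/(2)! × [f^{(1)}(19) − f^{(1)}(9)] = 1/12 × (-0.000291588 − (-0.00274348)) = 0.000204325.
After k=1: 0.0662417.
k=2: B_{4}/(4)! × [f^{(3)}(19) − f^{(3)}(9)] = −1/720 × (-9.69267e-06 − (-0.000406442)) = -5.51041e-07.
After k=2: 0.0662412.
k=3: B_{6}/(6)! × [f^{(5)}(19) − f^{(5)}(9)] = 1/30240 × (-8.05485e-07 − (-0.000150534)) = 4.95134e-09.
After k=3: 0.0662412.
k=4: B_{8}/(8)! × [f^{(7)}(19) − f^{(7)}(9)] = −1/1209600 × (-1.24951e-07 − (-0.000104073)) = -8.59359e-11.

S_4 ≈ 0.0662412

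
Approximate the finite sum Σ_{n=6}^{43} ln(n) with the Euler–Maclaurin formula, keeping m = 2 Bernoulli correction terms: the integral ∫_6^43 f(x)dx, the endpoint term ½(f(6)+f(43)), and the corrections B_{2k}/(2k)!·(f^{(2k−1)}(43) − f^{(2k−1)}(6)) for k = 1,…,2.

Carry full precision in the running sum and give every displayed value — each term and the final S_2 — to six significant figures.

S_2 ≈ 116.746

∫_6^43 ln(x) dx evaluates to 113.981.
Endpoint term: (f(6) + f(43))/2 = (1.79176 + 3.76120)/2 = 2.77648.
Running total after boundary: 116.758.
k=1: B_{2}/(2)! × [f^{(1)}(43) − f^{(1)}(6)] = 1/12 × (0.0232558 − 0.166667) = -0.0119509.
After k=1: 116.746.
k=2: B_{4}/(4)! × [f^{(3)}(43) − f^{(3)}(6)] = −1/720 × (2.51550e-05 − 0.00925926) = 1.28251e-05.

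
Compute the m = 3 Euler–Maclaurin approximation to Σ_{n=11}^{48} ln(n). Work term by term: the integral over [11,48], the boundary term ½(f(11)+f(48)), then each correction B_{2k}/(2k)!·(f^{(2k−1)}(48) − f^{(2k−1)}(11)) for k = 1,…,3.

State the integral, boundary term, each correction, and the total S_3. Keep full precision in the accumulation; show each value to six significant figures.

S_3 ≈ 125.570

Integral: ∫_11^48 ln(x) dx = 122.441.
Endpoint term: (f(11) + f(48))/2 = (2.39790 + 3.87120)/2 = 3.13455.
Running total after boundary: 125.575.
k=1: B_{2}/(2)! × [f^{(1)}(48) − f^{(1)}(11)] = 1/12 × (0.0208333 − 0.0909091) = -0.00583965.
Running total after k=1: 125.570.
k=2: B_{4}/(4)! × [f^{(3)}(48) − f^{(3)}(11)] = −1/720 × (1.80845e-05 − 0.00150263) = 2.06187e-06.
Running total after k=2: 125.570.
k=3: B_{6}/(6)! × [f^{(5)}(48) − f^{(5)}(11)] = 1/30240 × (9.41901e-08 − 0.000149021) = -4.92483e-09.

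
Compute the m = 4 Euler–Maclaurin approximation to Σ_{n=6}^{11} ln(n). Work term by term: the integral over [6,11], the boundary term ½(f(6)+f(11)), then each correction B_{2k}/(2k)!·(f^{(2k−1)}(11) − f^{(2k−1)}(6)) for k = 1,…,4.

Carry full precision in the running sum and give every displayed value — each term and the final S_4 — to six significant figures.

The integral term ∫_6^11 ln(x) dx = 10.6263.
Endpoint term: (f(6) + f(11))/2 = (1.79176 + 2.39790)/2 = 2.09483.
So far: 12.7211.
Order-1 term: 1/12 · (0.0909091 − 0.166667) = -0.00631313.
After k=1: 12.7148.
Order-2 term: −1/720 · (0.00150263 − 0.00925926) = 1.07731e-05.
After k=2: 12.7148.
Order-3 term: 1/30240 · (0.000149021 − 0.00308642) = -9.71362e-08.
After k=3: 12.7148.
Order-4 term: −1/1209600 · (3.69474e-05 − 0.00257202) = 2.09579e-09.

S_4 ≈ 12.7148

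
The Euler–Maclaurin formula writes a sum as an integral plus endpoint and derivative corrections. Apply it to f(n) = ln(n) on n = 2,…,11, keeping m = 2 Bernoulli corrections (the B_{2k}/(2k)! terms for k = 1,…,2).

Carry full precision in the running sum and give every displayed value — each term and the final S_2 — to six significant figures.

S_2 ≈ 17.5023

Integral: ∫_2^11 ln(x) dx = 15.9906.
Endpoint term: (f(2) + f(11))/2 = (0.693147 + 2.39790)/2 = 1.54552.
Running total after boundary: 17.5361.
k=1: B_{2}/(2)! × [f^{(1)}(11) − f^{(1)}(2)] = 1/12 × (0.0909091 − 0.500000) = -0.0340909.
Running total after k=1: 17.5020.
k=2: B_{4}/(4)! × [f^{(3)}(11) − f^{(3)}(2)] = −1/720 × (0.00150263 − 0.250000) = 0.000345135.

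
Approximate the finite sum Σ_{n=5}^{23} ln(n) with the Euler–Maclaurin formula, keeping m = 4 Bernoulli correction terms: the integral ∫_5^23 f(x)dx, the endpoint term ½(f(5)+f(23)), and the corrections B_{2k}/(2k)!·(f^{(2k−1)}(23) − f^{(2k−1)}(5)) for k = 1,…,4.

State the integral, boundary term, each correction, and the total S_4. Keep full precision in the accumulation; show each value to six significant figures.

S_4 ≈ 48.4286

∫_5^23 ln(x) dx evaluates to 46.0692.
Endpoint term: (f(5) + f(23))/2 = (1.60944 + 3.13549)/2 = 2.37247.
Running total after boundary: 48.4416.
Order-1 term: 1/12 · (0.0434783 − 0.200000) = -0.0130435.
After k=1: 48.4286.
Order-2 term: −1/720 · (0.000164379 − 0.0160000) = 2.19939e-05.
After k=2: 48.4286.
Order-3 term: 1/30240 · (3.72883e-06 − 0.00768000) = -2.53845e-07.
After k=3: 48.4286.
Order-4 term: −1/1209600 · (2.11465e-07 − 0.00921600) = 7.61887e-09.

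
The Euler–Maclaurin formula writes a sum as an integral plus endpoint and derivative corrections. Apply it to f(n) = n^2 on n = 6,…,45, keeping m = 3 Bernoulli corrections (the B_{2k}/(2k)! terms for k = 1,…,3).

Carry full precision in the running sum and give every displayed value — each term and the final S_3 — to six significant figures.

∫_6^45 x^2 dx evaluates to 30303.0.
½[f(6) + f(45)] = ½[36.0000 + 2025.00] = 1030.50.
So far: 31333.5.
Correction k=1: B_{2}/2! · (f^{(1)}(45) − f^{(1)}(6)) = 1/12 · (90.0000 − 12.0000) = 6.50000.
Running total after k=1: 31340.0.
Correction k=2: B_{4}/4! · (f^{(3)}(45) − f^{(3)}(6)) = −1/720 · (0.00000 − 0.00000) = 0.00000.
Running total after k=2: 31340.0.
Correction k=3: B_{6}/6! · (f^{(5)}(45) − f^{(5)}(6)) = 1/30240 · (0.00000 − 0.00000) = 0.00000.

S_3 ≈ 31340.0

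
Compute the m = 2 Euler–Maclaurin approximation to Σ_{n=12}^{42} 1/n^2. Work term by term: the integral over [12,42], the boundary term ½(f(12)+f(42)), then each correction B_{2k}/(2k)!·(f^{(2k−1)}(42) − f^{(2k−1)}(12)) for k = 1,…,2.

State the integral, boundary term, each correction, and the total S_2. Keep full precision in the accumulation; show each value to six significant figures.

Integral: ∫_12^42 1/x^2 dx = 0.0595238.
Boundary: ½(f(12) + f(42)) = ½(0.00694444 + 0.000566893) = 0.00375567.
Running total after boundary: 0.0632795.
Order-1 term: 1/12 · (-2.69949e-05 − (-0.00115741)) = 9.42010e-05.
Partial sum through k=1: 0.0633737.
Order-2 term: −1/720 · (-1.83639e-07 − (-9.64506e-05)) = -1.33704e-07.

S_2 ≈ 0.0633735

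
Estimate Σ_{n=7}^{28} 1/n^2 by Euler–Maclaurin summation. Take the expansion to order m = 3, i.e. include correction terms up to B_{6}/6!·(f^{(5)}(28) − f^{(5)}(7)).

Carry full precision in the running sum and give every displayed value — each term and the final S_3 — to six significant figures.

S_3 ≈ 0.118461

∫_7^28 1/x^2 dx evaluates to 0.107143.
½[f(7) + f(28)] = ½[0.0204082 + 0.00127551] = 0.0108418.
Integral + boundary = 0.117985.
Order-1 term: 1/12 · (-9.11079e-05 − (-0.00583090)) = 0.000478316.
Partial sum through k=1: 0.118463.
Order-2 term: −1/720 · (-1.39451e-06 − (-0.00142798)) = -1.98136e-06.
Partial sum through k=2: 0.118461.
Order-3 term: 1/30240 · (-5.33613e-08 − (-0.000874271)) = 2.89093e-08.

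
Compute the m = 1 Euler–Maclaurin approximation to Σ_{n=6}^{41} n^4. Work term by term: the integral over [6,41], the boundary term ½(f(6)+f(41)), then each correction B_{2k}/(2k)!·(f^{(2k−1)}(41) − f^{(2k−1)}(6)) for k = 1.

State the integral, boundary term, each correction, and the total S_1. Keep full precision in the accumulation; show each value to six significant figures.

S_1 ≈ 2.46061e+07

∫_6^41 x^4 dx evaluates to 2.31697e+07.
Boundary: ½(f(6) + f(41)) = ½(1296.00 + 2.82576e+06) = 1.41353e+06.
Running total after boundary: 2.45832e+07.
Correction k=1: B_{2}/2! · (f^{(1)}(41) − f^{(1)}(6)) = 1/12 · (275684 − 864.000) = 22901.7.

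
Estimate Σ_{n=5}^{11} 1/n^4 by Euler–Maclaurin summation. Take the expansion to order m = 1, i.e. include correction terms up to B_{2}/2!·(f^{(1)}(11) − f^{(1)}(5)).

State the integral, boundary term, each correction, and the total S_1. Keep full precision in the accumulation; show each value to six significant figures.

The integral term ∫_5^11 1/x^4 dx = 0.00241623.
Boundary: ½(f(5) + f(11)) = ½(0.00160000 + 6.83013e-05) = 0.000834151.
Integral + boundary = 0.00325038.
Correction k=1: B_{2}/2! · (f^{(1)}(11) − f^{(1)}(5)) = 1/12 · (-2.48369e-05 − (-0.00128000)) = 0.000104597.

S_1 ≈ 0.00335498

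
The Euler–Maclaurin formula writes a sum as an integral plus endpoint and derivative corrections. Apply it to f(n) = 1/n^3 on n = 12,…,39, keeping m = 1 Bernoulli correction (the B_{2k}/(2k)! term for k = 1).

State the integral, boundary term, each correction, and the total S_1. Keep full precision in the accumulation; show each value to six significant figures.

S_1 ≈ 0.00345322

Integral: ∫_12^39 1/x^3 dx = 0.00314349.
½[f(12) + f(39)] = ½[0.000578704 + 1.68580e-05] = 0.000297781.
Running total after boundary: 0.00344127.
Order-1 term: 1/12 · (-1.29677e-06 − (-0.000144676)) = 1.19483e-05.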